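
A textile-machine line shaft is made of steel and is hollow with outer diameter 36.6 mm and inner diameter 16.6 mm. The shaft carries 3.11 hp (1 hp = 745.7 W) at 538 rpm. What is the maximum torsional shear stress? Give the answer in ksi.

ω = 2π·538/60 = 56.34 rad/s, so T = P/ω = 3.11×745.7 / 56.34 = 41.16 N·m.
J = π(d_o⁴ − d_i⁴)/32 = π(0.0366⁴ − 0.0166⁴)/32 = 1.687×10^-7 m⁴.
τ_max = T·r/J = 41.16 × 0.0183 / 1.687×10^-7 = 4.465×10^6 Pa.

0.648 ksi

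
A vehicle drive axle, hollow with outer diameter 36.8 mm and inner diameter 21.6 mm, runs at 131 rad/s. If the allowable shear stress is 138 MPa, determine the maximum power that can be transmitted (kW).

J = π(d_o⁴ − d_i⁴)/32 = π(0.0368⁴ − 0.0216⁴)/32 = 1.587×10^-7 m⁴.
T_max = τ_allow·J/r = 1.38×10^8 × 1.587×10^-7 / 0.0184 = 1190 N·m.
ω = 131 rad/s, so P_max = T_max·ω = 1.559×10^5 W.

156 kW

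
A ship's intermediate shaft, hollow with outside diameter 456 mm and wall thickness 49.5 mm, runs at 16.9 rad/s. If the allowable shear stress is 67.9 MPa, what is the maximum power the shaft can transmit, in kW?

13300 kW

J = π(d_o⁴ − d_i⁴)/32 = π(0.456⁴ − 0.357⁴)/32 = 2.650×10^-3 m⁴.
T_max = τ_allow·J/r = 6.79×10^7 × 2.650×10^-3 / 0.228 = 789200 N·m.
ω = 16.9 rad/s, so P_max = T_max·ω = 1.334×10^7 W.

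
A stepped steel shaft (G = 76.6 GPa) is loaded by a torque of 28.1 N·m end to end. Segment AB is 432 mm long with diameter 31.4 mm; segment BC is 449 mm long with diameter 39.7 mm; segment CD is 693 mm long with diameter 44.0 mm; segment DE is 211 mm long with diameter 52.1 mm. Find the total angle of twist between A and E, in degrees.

0.180°

J_AB = π(0.0314)⁴/32 = 9.54×10^-8 m⁴; J_BC = π(0.0397)⁴/32 = 2.44×10^-7 m⁴; J_CD = π(0.0440)⁴/32 = 3.68×10^-7 m⁴; J_DE = π(0.0521)⁴/32 = 7.23×10^-7 m⁴.
θ = (T/G)·Σ L_i/J_i = (28.10/76.6×10⁹)·(0.432/9.54×10^-8 + 0.449/2.44×10^-7 + 0.693/3.68×10^-7 + 0.211/7.23×10^-7) = 3.134×10^-3 rad.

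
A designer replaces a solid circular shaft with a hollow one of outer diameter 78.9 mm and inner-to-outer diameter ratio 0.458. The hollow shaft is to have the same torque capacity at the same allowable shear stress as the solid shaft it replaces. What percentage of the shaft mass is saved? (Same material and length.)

18.6 %

Equal τ_max and T ⇒ the solid shaft needs d_s³ = d_o³(1−k⁴), so d_s = 78.9·(1−0.458⁴)^(1/3) = 77.73 mm.
Area ratio A_h/A_s = d_o²(1−k²)/d_s² = (1−k²)/(1−k⁴)^(2/3) = 0.8143.
Mass saving = 1 − 0.8143 = 18.6 %.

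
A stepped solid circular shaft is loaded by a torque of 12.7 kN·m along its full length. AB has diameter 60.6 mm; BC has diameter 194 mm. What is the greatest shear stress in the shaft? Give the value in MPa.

Under the same torque, τ_max = 16T/(πd³) is largest where d is smallest — segment AB (d = 60.6 mm).
τ_max = 16·12700/(π·(0.0606)³) = 2.906×10^8 Pa.

291 MPa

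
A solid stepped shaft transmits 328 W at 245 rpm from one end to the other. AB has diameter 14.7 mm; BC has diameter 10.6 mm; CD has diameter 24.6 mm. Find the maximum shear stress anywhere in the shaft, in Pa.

ω = 2π·245/60 = 25.66 rad/s, so T = P/ω = 328 / 25.66 = 12.78 N·m.
Under the same torque, τ_max = 16T/(πd³) is largest where d is smallest — segment BC (d = 10.6 mm).
τ_max = 16·12.78/(π·(0.0106)³) = 5.467×10^7 Pa.

5.47e7 Pa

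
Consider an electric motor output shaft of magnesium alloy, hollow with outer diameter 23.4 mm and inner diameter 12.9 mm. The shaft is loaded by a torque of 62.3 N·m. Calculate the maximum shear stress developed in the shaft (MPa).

27.3 MPa

J = π(d_o⁴ − d_i⁴)/32 = π(0.0234⁴ − 0.0129⁴)/32 = 2.672×10^-8 m⁴.
τ_max = T·r/J = 62.30 × 0.0117 / 2.672×10^-8 = 2.728×10^7 Pa.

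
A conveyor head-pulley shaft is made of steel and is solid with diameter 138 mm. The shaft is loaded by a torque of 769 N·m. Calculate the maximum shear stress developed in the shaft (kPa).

J = πd⁴/32 = π(0.138)⁴/32 = 3.561×10^-5 m⁴.
τ_max = T·r/J = 769.0 × 0.0690 / 3.561×10^-5 = 1.490×10^6 Pa.

1490 kPa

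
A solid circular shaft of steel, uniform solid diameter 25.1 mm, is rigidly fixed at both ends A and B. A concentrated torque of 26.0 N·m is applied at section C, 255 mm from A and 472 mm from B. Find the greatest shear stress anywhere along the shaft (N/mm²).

5.44 N/mm²

With uniform GJ and both ends fixed, compatibility θ_AC = θ_CB gives T_A·a = T_B·b, together with T_A + T_B = T₀.
T_A = T₀·b/(a+b) = 26.00·472/727.0 = 16.88 N·m; T_B = 9.120 N·m.
τ in each portion: τ_AC = 5.44×10^6 Pa, τ_CB = 2.94×10^6 Pa; maximum is in AC.
τ_max = T_AC·r/J = 16.88·0.0126/3.90×10^-8 = 5.437×10^6 Pa.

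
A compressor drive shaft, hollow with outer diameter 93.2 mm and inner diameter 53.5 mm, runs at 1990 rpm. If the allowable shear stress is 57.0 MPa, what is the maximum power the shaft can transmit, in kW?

J = π(d_o⁴ − d_i⁴)/32 = π(0.0932⁴ − 0.0535⁴)/32 = 6.603×10^-6 m⁴.
T_max = τ_allow·J/r = 5.70×10^7 × 6.603×10^-6 / 0.0466 = 8077 N·m.
ω = 2π·1990/60 = 208.4 rad/s, so P_max = T_max·ω = 1.683×10^6 W.

1680 kW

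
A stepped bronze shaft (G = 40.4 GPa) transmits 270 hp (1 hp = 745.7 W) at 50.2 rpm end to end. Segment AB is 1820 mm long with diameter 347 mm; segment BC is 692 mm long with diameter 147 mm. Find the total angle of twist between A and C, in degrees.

ω = 2π·50.2/60 = 5.257 rad/s, so T = P/ω = 270×745.7 / 5.257 = 38300 N·m.
J_AB = π(0.347)⁴/32 = 1.42×10^-3 m⁴; J_BC = π(0.147)⁴/32 = 4.58×10^-5 m⁴.
θ = (T/G)·Σ L_i/J_i = (38300/40.4×10⁹)·(1.82/1.42×10^-3 + 0.692/4.58×10^-5) = 0.01552 rad.

0.889°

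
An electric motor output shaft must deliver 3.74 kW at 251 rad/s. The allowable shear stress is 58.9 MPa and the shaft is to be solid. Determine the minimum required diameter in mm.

ω = 251 rad/s, so T = P/ω = 3.74×10³ / 251.0 = 14.90 N·m.
For a solid shaft τ_max = 16T/(πd³), so d = (16T/(π τ_allow))^(1/3) = (16·14.90/(π·5.89×10^7))^(1/3) = 0.01088 m.

10.9 mm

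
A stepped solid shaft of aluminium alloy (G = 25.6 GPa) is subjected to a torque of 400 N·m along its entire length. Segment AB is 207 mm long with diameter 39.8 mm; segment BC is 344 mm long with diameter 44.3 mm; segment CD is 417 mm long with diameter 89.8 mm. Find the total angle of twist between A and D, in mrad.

28.4 mrad

J_AB = π(0.0398)⁴/32 = 2.46×10^-7 m⁴; J_BC = π(0.0443)⁴/32 = 3.78×10^-7 m⁴; J_CD = π(0.0898)⁴/32 = 6.38×10^-6 m⁴.
θ = (T/G)·Σ L_i/J_i = (400.0/25.6×10⁹)·(0.207/2.46×10^-7 + 0.344/3.78×10^-7 + 0.417/6.38×10^-6) = 0.02837 rad.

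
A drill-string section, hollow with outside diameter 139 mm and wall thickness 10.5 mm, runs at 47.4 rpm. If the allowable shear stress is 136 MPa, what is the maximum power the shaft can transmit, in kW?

171 kW

J = π(d_o⁴ − d_i⁴)/32 = π(0.139⁴ − 0.118⁴)/32 = 1.761×10^-5 m⁴.
T_max = τ_allow·J/r = 1.36×10^8 × 1.761×10^-5 / 0.0695 = 34470 N·m.
ω = 2π·47.4/60 = 4.964 rad/s, so P_max = T_max·ω = 1.711×10^5 W.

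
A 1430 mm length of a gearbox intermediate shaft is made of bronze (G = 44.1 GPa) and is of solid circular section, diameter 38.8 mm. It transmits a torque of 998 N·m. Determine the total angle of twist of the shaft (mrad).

145 mrad

J = πd⁴/32 = π(0.0388)⁴/32 = 2.225×10^-7 m⁴.
θ = T·L/(G·J) = 998.0 × 1.43 / (44.1×10⁹ × 2.225×10^-7) = 0.1454 rad.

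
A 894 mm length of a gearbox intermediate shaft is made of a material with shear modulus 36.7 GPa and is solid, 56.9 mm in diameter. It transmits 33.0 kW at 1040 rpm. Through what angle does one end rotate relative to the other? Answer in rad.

ω = 2π·1040/60 = 108.9 rad/s, so T = P/ω = 33.0×10³ / 108.9 = 303.0 N·m.
J = πd⁴/32 = π(0.0569)⁴/32 = 1.029×10^-6 m⁴.
θ = T·L/(G·J) = 303.0 × 0.894 / (36.7×10⁹ × 1.029×10^-6) = 7.173×10^-3 rad.

0.00717 rad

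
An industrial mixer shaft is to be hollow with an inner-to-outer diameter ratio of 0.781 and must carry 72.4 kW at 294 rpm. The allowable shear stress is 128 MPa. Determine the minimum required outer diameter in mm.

53.0 mm

ω = 2π·294/60 = 30.79 rad/s, so T = P/ω = 72.4×10³ / 30.79 = 2352 N·m.
For a hollow shaft with d_i/d_o = 0.781: τ_max = 16T/(π d_o³ (1−k⁴)), so d_o = [16T/(π τ_allow (1−k⁴))]^(1/3) = [16·2352/(π·1.28×10^8·0.6279)]^(1/3) = 0.05302 m.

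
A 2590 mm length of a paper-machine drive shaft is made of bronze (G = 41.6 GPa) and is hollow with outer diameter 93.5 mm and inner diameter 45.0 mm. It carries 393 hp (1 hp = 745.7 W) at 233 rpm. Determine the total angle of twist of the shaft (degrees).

6.03°

ω = 2π·233/60 = 24.40 rad/s, so T = P/ω = 393×745.7 / 24.40 = 12010 N·m.
J = π(d_o⁴ − d_i⁴)/32 = π(0.0935⁴ − 0.0450⁴)/32 = 7.101×10^-6 m⁴.
θ = T·L/(G·J) = 12010 × 2.59 / (41.6×10⁹ × 7.101×10^-6) = 0.1053 rad.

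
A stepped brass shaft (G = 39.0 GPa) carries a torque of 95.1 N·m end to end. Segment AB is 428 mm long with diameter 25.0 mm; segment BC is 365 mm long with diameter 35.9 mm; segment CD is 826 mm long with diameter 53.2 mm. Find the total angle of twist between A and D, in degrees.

J_AB = π(0.0250)⁴/32 = 3.83×10^-8 m⁴; J_BC = π(0.0359)⁴/32 = 1.63×10^-7 m⁴; J_CD = π(0.0532)⁴/32 = 7.86×10^-7 m⁴.
θ = (T/G)·Σ L_i/J_i = (95.10/39.0×10⁹)·(0.428/3.83×10^-8 + 0.365/1.63×10^-7 + 0.826/7.86×10^-7) = 0.03523 rad.

2.02°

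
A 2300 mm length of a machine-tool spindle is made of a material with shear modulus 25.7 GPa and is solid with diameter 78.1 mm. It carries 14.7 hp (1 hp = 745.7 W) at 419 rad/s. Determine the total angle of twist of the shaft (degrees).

0.0367°

ω = 419 rad/s, so T = P/ω = 14.7×745.7 / 419.0 = 26.16 N·m.
J = πd⁴/32 = π(0.0781)⁴/32 = 3.653×10^-6 m⁴.
θ = T·L/(G·J) = 26.16 × 2.30 / (25.7×10⁹ × 3.653×10^-6) = 6.410×10^-4 rad.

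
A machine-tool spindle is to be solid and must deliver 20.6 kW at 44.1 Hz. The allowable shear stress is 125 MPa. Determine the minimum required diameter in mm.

ω = 2π·44.1 = 277.1 rad/s, so T = P/ω = 20.6×10³ / 277.1 = 74.34 N·m.
For a solid shaft τ_max = 16T/(πd³), so d = (16T/(π τ_allow))^(1/3) = (16·74.34/(π·1.25×10^8))^(1/3) = 0.01447 m.

14.5 mm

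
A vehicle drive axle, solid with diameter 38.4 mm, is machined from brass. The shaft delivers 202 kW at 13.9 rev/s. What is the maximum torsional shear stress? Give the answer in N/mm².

208 N/mm²

ω = 2π·13.9 = 87.34 rad/s, so T = P/ω = 202×10³ / 87.34 = 2313 N·m.
J = πd⁴/32 = π(0.0384)⁴/32 = 2.135×10^-7 m⁴.
τ_max = T·r/J = 2313 × 0.0192 / 2.135×10^-7 = 2.080×10^8 Pa.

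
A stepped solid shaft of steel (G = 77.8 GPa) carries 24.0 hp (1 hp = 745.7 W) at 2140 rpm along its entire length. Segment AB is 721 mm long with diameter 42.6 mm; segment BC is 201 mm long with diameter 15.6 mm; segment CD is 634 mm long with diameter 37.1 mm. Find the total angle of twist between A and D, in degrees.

ω = 2π·2140/60 = 224.1 rad/s, so T = P/ω = 24.0×745.7 / 224.1 = 79.86 N·m.
J_AB = π(0.0426)⁴/32 = 3.23×10^-7 m⁴; J_BC = π(0.0156)⁴/32 = 5.81×10^-9 m⁴; J_CD = π(0.0371)⁴/32 = 1.86×10^-7 m⁴.
θ = (T/G)·Σ L_i/J_i = (79.86/77.8×10⁹)·(0.721/3.23×10^-7 + 0.201/5.81×10^-9 + 0.634/1.86×10^-7) = 0.04127 rad.

2.36°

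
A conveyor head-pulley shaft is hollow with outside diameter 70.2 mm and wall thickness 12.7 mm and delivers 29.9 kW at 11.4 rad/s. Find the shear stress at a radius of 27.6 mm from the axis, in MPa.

36.4 MPa

ω = 11.4 rad/s, so T = P/ω = 29.9×10³ / 11.40 = 2623 N·m.
J = π(d_o⁴ − d_i⁴)/32 = π(0.0702⁴ − 0.0448⁴)/32 = 1.989×10^-6 m⁴.
Shear stress varies linearly with radius: τ = T·r/J = 2623 × 0.0276 / 1.989×10^-6 = 3.640×10^7 Pa.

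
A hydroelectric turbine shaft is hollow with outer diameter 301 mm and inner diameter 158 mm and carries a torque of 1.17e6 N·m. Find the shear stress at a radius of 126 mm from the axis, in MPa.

198 MPa

J = π(d_o⁴ − d_i⁴)/32 = π(0.301⁴ − 0.158⁴)/32 = 7.447×10^-4 m⁴.
Shear stress varies linearly with radius: τ = T·r/J = 1.170e6 × 0.126 / 7.447×10^-4 = 1.980×10^8 Pa.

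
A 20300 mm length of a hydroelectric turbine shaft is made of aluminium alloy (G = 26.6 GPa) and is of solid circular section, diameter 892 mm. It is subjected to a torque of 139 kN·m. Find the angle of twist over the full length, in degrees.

0.0978°

J = πd⁴/32 = π(0.892)⁴/32 = 0.06215 m⁴.
θ = T·L/(G·J) = 139000 × 20.3 / (26.6×10⁹ × 0.06215) = 1.707×10^-3 rad.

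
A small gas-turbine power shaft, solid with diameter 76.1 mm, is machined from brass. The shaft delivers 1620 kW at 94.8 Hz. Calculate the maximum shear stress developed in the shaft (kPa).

31400 kPa

ω = 2π·94.8 = 595.6 rad/s, so T = P/ω = 1620×10³ / 595.6 = 2720 N·m.
J = πd⁴/32 = π(0.0761)⁴/32 = 3.293×10^-6 m⁴.
τ_max = T·r/J = 2720 × 0.0381 / 3.293×10^-6 = 3.143×10^7 Pa.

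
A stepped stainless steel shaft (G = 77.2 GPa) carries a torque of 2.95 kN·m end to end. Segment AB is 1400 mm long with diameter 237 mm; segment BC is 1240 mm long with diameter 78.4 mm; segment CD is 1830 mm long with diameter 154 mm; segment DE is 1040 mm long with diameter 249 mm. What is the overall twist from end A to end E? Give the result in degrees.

J_AB = π(0.237)⁴/32 = 3.10×10^-4 m⁴; J_BC = π(0.0784)⁴/32 = 3.71×10^-6 m⁴; J_CD = π(0.154)⁴/32 = 5.52×10^-5 m⁴; J_DE = π(0.249)⁴/32 = 3.77×10^-4 m⁴.
θ = (T/G)·Σ L_i/J_i = (2950/77.2×10⁹)·(1.40/3.10×10^-4 + 1.24/3.71×10^-6 + 1.83/5.52×10^-5 + 1.04/3.77×10^-4) = 0.01432 rad.

0.820°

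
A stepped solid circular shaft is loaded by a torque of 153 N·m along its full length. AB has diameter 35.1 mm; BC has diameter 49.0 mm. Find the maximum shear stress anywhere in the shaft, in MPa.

Under the same torque, τ_max = 16T/(πd³) is largest where d is smallest — segment AB (d = 35.1 mm).
τ_max = 16·153.0/(π·(0.0351)³) = 1.802×10^7 Pa.

18.0 MPa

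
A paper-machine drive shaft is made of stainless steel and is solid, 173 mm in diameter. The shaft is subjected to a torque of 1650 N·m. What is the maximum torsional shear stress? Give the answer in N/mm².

1.62 N/mm²

J = πd⁴/32 = π(0.173)⁴/32 = 8.794×10^-5 m⁴.
τ_max = T·r/J = 1650 × 0.0865 / 8.794×10^-5 = 1.623×10^6 Pa.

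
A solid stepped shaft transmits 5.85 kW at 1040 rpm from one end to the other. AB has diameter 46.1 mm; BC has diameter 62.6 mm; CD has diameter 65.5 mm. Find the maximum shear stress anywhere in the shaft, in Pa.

ω = 2π·1040/60 = 108.9 rad/s, so T = P/ω = 5.85×10³ / 108.9 = 53.71 N·m.
Under the same torque, τ_max = 16T/(πd³) is largest where d is smallest — segment AB (d = 46.1 mm).
τ_max = 16·53.71/(π·(0.0461)³) = 2.792×10^6 Pa.

2.79e6 Pa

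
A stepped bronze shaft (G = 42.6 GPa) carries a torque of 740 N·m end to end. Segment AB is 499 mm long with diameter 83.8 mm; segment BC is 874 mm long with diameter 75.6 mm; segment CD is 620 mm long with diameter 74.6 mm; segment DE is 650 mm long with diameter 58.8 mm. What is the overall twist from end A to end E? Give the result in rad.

J_AB = π(0.0838)⁴/32 = 4.84×10^-6 m⁴; J_BC = π(0.0756)⁴/32 = 3.21×10^-6 m⁴; J_CD = π(0.0746)⁴/32 = 3.04×10^-6 m⁴; J_DE = π(0.0588)⁴/32 = 1.17×10^-6 m⁴.
θ = (T/G)·Σ L_i/J_i = (740.0/42.6×10⁹)·(0.499/4.84×10^-6 + 0.874/3.21×10^-6 + 0.620/3.04×10^-6 + 0.650/1.17×10^-6) = 0.01969 rad.

0.0197 rad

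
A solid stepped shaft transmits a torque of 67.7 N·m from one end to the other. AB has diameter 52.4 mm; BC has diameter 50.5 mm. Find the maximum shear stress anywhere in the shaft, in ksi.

Under the same torque, τ_max = 16T/(πd³) is largest where d is smallest — segment BC (d = 50.5 mm).
τ_max = 16·67.70/(π·(0.0505)³) = 2.677×10^6 Pa.

0.388 ksi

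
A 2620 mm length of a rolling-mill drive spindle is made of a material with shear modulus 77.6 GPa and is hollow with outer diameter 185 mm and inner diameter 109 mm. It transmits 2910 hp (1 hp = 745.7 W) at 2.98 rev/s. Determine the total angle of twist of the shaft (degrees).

ω = 2π·2.98 = 18.72 rad/s, so T = P/ω = 2910×745.7 / 18.72 = 115900 N·m.
J = π(d_o⁴ − d_i⁴)/32 = π(0.185⁴ − 0.109⁴)/32 = 1.011×10^-4 m⁴.
θ = T·L/(G·J) = 115900 × 2.62 / (77.6×10⁹ × 1.011×10^-4) = 0.03869 rad.

2.22°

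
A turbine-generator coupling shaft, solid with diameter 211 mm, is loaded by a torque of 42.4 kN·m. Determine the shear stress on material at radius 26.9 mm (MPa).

5.86 MPa

J = πd⁴/32 = π(0.211)⁴/32 = 1.946×10^-4 m⁴.
Shear stress varies linearly with radius: τ = T·r/J = 42400 × 0.0269 / 1.946×10^-4 = 5.861×10^6 Pa.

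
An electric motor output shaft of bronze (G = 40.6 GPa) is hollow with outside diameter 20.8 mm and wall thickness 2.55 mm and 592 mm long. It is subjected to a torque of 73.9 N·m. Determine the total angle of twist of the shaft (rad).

0.0868 rad

J = π(d_o⁴ − d_i⁴)/32 = π(0.0208⁴ − 0.0157⁴)/32 = 1.241×10^-8 m⁴.
θ = T·L/(G·J) = 73.90 × 0.592 / (40.6×10⁹ × 1.241×10^-8) = 0.08682 rad.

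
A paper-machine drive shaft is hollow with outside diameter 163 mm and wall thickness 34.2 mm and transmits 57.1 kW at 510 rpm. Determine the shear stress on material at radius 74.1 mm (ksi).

ω = 2π·510/60 = 53.41 rad/s, so T = P/ω = 57.1×10³ / 53.41 = 1069 N·m.
J = π(d_o⁴ − d_i⁴)/32 = π(0.163⁴ − 0.0946⁴)/32 = 6.144×10^-5 m⁴.
Shear stress varies linearly with radius: τ = T·r/J = 1069 × 0.0741 / 6.144×10^-5 = 1.289×10^6 Pa.

0.187 ksi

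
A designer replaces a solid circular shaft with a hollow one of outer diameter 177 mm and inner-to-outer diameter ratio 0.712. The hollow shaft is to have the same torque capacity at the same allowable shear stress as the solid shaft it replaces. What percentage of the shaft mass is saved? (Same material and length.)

39.9 %

Equal τ_max and T ⇒ the solid shaft needs d_s³ = d_o³(1−k⁴), so d_s = 177·(1−0.712⁴)^(1/3) = 160.3 mm.
Area ratio A_h/A_s = d_o²(1−k²)/d_s² = (1−k²)/(1−k⁴)^(2/3) = 0.6010.
Mass saving = 1 − 0.6010 = 39.9 %.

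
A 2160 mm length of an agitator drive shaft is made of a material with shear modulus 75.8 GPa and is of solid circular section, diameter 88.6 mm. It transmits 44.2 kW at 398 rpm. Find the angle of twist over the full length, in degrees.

0.286°

ω = 2π·398/60 = 41.68 rad/s, so T = P/ω = 44.2×10³ / 41.68 = 1060 N·m.
J = πd⁴/32 = π(0.0886)⁴/32 = 6.050×10^-6 m⁴.
θ = T·L/(G·J) = 1060 × 2.16 / (75.8×10⁹ × 6.050×10^-6) = 4.995×10^-3 rad.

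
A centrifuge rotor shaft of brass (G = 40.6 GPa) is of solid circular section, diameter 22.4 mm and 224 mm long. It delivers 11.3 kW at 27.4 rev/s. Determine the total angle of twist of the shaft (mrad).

ω = 2π·27.4 = 172.2 rad/s, so T = P/ω = 11.3×10³ / 172.2 = 65.64 N·m.
J = πd⁴/32 = π(0.0224)⁴/32 = 2.472×10^-8 m⁴.
θ = T·L/(G·J) = 65.64 × 0.224 / (40.6×10⁹ × 2.472×10^-8) = 0.01465 rad.

14.7 mrad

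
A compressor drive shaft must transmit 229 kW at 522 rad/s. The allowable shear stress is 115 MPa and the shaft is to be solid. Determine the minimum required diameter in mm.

26.9 mm

ω = 522 rad/s, so T = P/ω = 229×10³ / 522.0 = 438.7 N·m.
For a solid shaft τ_max = 16T/(πd³), so d = (16T/(π τ_allow))^(1/3) = (16·438.7/(π·1.15×10^8))^(1/3) = 0.02688 m.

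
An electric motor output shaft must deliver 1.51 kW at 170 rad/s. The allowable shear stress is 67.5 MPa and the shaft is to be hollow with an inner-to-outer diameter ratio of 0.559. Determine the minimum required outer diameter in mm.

9.06 mm

ω = 170 rad/s, so T = P/ω = 1.51×10³ / 170.0 = 8.882 N·m.
For a hollow shaft with d_i/d_o = 0.559: τ_max = 16T/(π d_o³ (1−k⁴)), so d_o = [16T/(π τ_allow (1−k⁴))]^(1/3) = [16·8.882/(π·6.75×10^7·0.9024)]^(1/3) = 0.009056 m.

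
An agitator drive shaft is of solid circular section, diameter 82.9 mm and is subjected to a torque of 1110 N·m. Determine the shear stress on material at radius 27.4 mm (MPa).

6.56 MPa

J = πd⁴/32 = π(0.0829)⁴/32 = 4.637×10^-6 m⁴.
Shear stress varies linearly with radius: τ = T·r/J = 1110 × 0.0274 / 4.637×10^-6 = 6.559×10^6 Pa.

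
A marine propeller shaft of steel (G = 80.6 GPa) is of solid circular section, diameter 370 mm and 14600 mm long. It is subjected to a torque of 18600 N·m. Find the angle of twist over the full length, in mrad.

J = πd⁴/32 = π(0.370)⁴/32 = 1.840×10^-3 m⁴.
θ = T·L/(G·J) = 18600 × 14.6 / (80.6×10⁹ × 1.840×10^-3) = 1.831×10^-3 rad.

1.83 mrad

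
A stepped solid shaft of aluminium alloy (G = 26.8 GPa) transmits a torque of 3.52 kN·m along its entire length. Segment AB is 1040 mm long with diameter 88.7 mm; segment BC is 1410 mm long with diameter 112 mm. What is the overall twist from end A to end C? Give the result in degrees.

J_AB = π(0.0887)⁴/32 = 6.08×10^-6 m⁴; J_BC = π(0.112)⁴/32 = 1.54×10^-5 m⁴.
θ = (T/G)·Σ L_i/J_i = (3520/26.8×10⁹)·(1.04/6.08×10^-6 + 1.41/1.54×10^-5) = 0.03447 rad.

1.97°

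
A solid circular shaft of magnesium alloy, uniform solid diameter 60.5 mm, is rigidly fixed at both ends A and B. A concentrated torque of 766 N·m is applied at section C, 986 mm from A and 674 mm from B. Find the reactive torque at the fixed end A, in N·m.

311 N·m

With uniform GJ and both ends fixed, compatibility θ_AC = θ_CB gives T_A·a = T_B·b, together with T_A + T_B = T₀.
T_A = T₀·b/(a+b) = 766.0·674/1660 = 311.0 N·m; T_B = 455.0 N·m.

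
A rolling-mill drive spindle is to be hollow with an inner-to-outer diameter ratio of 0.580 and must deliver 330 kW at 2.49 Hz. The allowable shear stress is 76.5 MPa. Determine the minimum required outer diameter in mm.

ω = 2π·2.49 = 15.65 rad/s, so T = P/ω = 330×10³ / 15.65 = 21090 N·m.
For a hollow shaft with d_i/d_o = 0.580: τ_max = 16T/(π d_o³ (1−k⁴)), so d_o = [16T/(π τ_allow (1−k⁴))]^(1/3) = [16·21090/(π·7.65×10^7·0.8868)]^(1/3) = 0.1166 m.

117 mm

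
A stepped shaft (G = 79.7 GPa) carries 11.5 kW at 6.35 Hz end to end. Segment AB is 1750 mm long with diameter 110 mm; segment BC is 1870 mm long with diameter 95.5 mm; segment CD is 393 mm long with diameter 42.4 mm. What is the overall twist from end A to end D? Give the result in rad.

0.00575 rad

ω = 2π·6.35 = 39.90 rad/s, so T = P/ω = 11.5×10³ / 39.90 = 288.2 N·m.
J_AB = π(0.110)⁴/32 = 1.44×10^-5 m⁴; J_BC = π(0.0955)⁴/32 = 8.17×10^-6 m⁴; J_CD = π(0.0424)⁴/32 = 3.17×10^-7 m⁴.
θ = (T/G)·Σ L_i/J_i = (288.2/79.7×10⁹)·(1.75/1.44×10^-5 + 1.87/8.17×10^-6 + 0.393/3.17×10^-7) = 5.748×10^-3 rad.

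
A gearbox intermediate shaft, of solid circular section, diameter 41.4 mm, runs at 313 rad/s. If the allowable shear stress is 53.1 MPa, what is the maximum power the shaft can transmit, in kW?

232 kW

J = πd⁴/32 = π(0.0414)⁴/32 = 2.884×10^-7 m⁴.
T_max = τ_allow·J/r = 5.31×10^7 × 2.884×10^-7 / 0.0207 = 739.8 N·m.
ω = 313 rad/s, so P_max = T_max·ω = 2.316×10^5 W.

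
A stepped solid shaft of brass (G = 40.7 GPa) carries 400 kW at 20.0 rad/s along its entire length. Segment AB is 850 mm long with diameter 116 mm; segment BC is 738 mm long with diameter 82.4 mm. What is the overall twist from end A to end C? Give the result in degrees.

ω = 20.0 rad/s, so T = P/ω = 400×10³ / 20.00 = 20000 N·m.
J_AB = π(0.116)⁴/32 = 1.78×10^-5 m⁴; J_BC = π(0.0824)⁴/32 = 4.53×10^-6 m⁴.
θ = (T/G)·Σ L_i/J_i = (20000/40.7×10⁹)·(0.850/1.78×10^-5 + 0.738/4.53×10^-6) = 0.1036 rad.

5.94°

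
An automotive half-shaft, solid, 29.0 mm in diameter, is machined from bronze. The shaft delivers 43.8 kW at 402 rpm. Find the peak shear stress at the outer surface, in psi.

ω = 2π·402/60 = 42.10 rad/s, so T = P/ω = 43.8×10³ / 42.10 = 1040 N·m.
J = πd⁴/32 = π(0.0290)⁴/32 = 6.944×10^-8 m⁴.
τ_max = T·r/J = 1040 × 0.0145 / 6.944×10^-8 = 2.173×10^8 Pa.

31500 psi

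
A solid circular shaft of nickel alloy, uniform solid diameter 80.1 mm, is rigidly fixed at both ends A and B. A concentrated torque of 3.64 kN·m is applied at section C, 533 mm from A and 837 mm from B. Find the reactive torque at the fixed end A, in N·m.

With uniform GJ and both ends fixed, compatibility θ_AC = θ_CB gives T_A·a = T_B·b, together with T_A + T_B = T₀.
T_A = T₀·b/(a+b) = 3640·837/1370 = 2224 N·m; T_B = 1416 N·m.

2220 N·m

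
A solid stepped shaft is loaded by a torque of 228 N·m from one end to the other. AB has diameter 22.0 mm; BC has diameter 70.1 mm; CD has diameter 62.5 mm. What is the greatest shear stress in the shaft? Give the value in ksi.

15.8 ksi

Under the same torque, τ_max = 16T/(πd³) is largest where d is smallest — segment AB (d = 22.0 mm).
τ_max = 16·228.0/(π·(0.0220)³) = 1.091×10^8 Pa.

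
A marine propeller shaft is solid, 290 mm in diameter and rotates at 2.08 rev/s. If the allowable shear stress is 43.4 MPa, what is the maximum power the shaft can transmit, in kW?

2720 kW

J = πd⁴/32 = π(0.290)⁴/32 = 6.944×10^-4 m⁴.
T_max = τ_allow·J/r = 4.34×10^7 × 6.944×10^-4 / 0.145 = 207800 N·m.
ω = 2π·2.08 = 13.07 rad/s, so P_max = T_max·ω = 2.716×10^6 W.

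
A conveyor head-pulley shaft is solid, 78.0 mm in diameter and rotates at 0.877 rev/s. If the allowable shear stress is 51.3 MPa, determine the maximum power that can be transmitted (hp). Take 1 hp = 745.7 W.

J = πd⁴/32 = π(0.0780)⁴/32 = 3.634×10^-6 m⁴.
T_max = τ_allow·J/r = 5.13×10^7 × 3.634×10^-6 / 0.0390 = 4780 N·m.
ω = 2π·0.877 = 5.510 rad/s, so P_max = T_max·ω = 2.634×10^4 W.

35.3 hp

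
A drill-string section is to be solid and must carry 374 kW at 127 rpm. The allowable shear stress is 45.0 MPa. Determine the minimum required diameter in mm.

147 mm

ω = 2π·127/60 = 13.30 rad/s, so T = P/ω = 374×10³ / 13.30 = 28120 N·m.
For a solid shaft τ_max = 16T/(πd³), so d = (16T/(π τ_allow))^(1/3) = (16·28120/(π·4.50×10^7))^(1/3) = 0.1471 m.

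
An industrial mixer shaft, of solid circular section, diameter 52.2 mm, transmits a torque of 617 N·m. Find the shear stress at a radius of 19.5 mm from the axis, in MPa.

16.5 MPa

J = πd⁴/32 = π(0.0522)⁴/32 = 7.289×10^-7 m⁴.
Shear stress varies linearly with radius: τ = T·r/J = 617.0 × 0.0195 / 7.289×10^-7 = 1.651×10^7 Pa.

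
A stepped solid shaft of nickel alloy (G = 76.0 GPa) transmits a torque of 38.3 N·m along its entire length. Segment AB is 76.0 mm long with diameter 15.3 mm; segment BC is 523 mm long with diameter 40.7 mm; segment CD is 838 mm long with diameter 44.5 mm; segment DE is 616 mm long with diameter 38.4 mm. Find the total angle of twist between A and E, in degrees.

0.610°

J_AB = π(0.0153)⁴/32 = 5.38×10^-9 m⁴; J_BC = π(0.0407)⁴/32 = 2.69×10^-7 m⁴; J_CD = π(0.0445)⁴/32 = 3.85×10^-7 m⁴; J_DE = π(0.0384)⁴/32 = 2.13×10^-7 m⁴.
θ = (T/G)·Σ L_i/J_i = (38.30/76.0×10⁹)·(0.0760/5.38×10^-9 + 0.523/2.69×10^-7 + 0.838/3.85×10^-7 + 0.616/2.13×10^-7) = 0.01065 rad.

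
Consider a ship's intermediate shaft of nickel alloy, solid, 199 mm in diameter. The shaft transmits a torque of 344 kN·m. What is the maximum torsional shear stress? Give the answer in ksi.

J = πd⁴/32 = π(0.199)⁴/32 = 1.540×10^-4 m⁴.
τ_max = T·r/J = 344000 × 0.0995 / 1.540×10^-4 = 2.223×10^8 Pa.

32.2 ksi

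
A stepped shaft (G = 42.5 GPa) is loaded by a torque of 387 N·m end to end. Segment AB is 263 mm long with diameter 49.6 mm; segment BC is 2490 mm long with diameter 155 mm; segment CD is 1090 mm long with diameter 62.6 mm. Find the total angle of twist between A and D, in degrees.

0.631°

J_AB = π(0.0496)⁴/32 = 5.94×10^-7 m⁴; J_BC = π(0.155)⁴/32 = 5.67×10^-5 m⁴; J_CD = π(0.0626)⁴/32 = 1.51×10^-6 m⁴.
θ = (T/G)·Σ L_i/J_i = (387.0/42.5×10⁹)·(0.263/5.94×10^-7 + 2.49/5.67×10^-5 + 1.09/1.51×10^-6) = 0.01101 rad.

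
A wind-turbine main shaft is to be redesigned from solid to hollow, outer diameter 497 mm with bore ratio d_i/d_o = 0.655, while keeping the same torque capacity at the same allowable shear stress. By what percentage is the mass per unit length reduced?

34.6 %

Equal τ_max and T ⇒ the solid shaft needs d_s³ = d_o³(1−k⁴), so d_s = 497·(1−0.655⁴)^(1/3) = 464.4 mm.
Area ratio A_h/A_s = d_o²(1−k²)/d_s² = (1−k²)/(1−k⁴)^(2/3) = 0.6539.
Mass saving = 1 − 0.6539 = 34.6 %.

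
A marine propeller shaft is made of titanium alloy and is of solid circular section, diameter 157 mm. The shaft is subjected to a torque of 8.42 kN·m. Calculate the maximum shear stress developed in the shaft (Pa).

1.11e7 Pa

J = πd⁴/32 = π(0.157)⁴/32 = 5.965×10^-5 m⁴.
τ_max = T·r/J = 8420 × 0.0785 / 5.965×10^-5 = 1.108×10^7 Pa.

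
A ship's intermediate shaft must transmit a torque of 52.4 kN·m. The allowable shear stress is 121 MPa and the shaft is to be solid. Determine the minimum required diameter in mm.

130 mm

For a solid shaft τ_max = 16T/(πd³), so d = (16T/(π τ_allow))^(1/3) = (16·52400/(π·1.21×10^8))^(1/3) = 0.1302 m.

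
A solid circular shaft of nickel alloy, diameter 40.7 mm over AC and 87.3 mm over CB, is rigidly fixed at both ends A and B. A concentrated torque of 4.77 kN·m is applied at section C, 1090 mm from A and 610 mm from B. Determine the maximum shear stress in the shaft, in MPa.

Compatibility: T_A·a/J_AC = T_B·b/J_CB with T_A + T_B = T₀.
J_AC = 2.69×10^-7 m⁴, J_CB = 5.70×10^-6 m⁴, so T_A = T₀·(J_AC/a)/((J_AC/a)+(J_CB/b)) = 122.9 N·m, T_B = 4647 N·m.
τ in each portion: τ_AC = 9.28×10^6 Pa, τ_CB = 3.56×10^7 Pa; maximum is in CB.
τ_max = T_CB·r/J = 4647·0.0437/5.70×10^-6 = 3.557×10^7 Pa.

35.6 MPa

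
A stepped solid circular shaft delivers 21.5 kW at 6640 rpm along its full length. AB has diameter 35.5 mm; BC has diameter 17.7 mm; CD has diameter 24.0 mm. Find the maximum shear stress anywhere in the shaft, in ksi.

ω = 2π·6640/60 = 695.3 rad/s, so T = P/ω = 21.5×10³ / 695.3 = 30.92 N·m.
Under the same torque, τ_max = 16T/(πd³) is largest where d is smallest — segment BC (d = 17.7 mm).
τ_max = 16·30.92/(π·(0.0177)³) = 2.840×10^7 Pa.

4.12 ksi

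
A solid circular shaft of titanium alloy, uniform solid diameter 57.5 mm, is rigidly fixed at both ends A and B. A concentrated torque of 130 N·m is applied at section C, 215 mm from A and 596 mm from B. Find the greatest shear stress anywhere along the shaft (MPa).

2.56 MPa

With uniform GJ and both ends fixed, compatibility θ_AC = θ_CB gives T_A·a = T_B·b, together with T_A + T_B = T₀.
T_A = T₀·b/(a+b) = 130.0·596/811.0 = 95.54 N·m; T_B = 34.46 N·m.
τ in each portion: τ_AC = 2.56×10^6 Pa, τ_CB = 9.23×10^5 Pa; maximum is in AC.
τ_max = T_AC·r/J = 95.54·0.0288/1.07×10^-6 = 2.559×10^6 Pa.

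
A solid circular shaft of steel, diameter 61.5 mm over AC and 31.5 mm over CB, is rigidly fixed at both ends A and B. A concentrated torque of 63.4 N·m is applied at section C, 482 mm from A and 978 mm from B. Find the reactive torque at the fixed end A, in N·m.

Compatibility: T_A·a/J_AC = T_B·b/J_CB with T_A + T_B = T₀.
J_AC = 1.40×10^-6 m⁴, J_CB = 9.67×10^-8 m⁴, so T_A = T₀·(J_AC/a)/((J_AC/a)+(J_CB/b)) = 61.32 N·m, T_B = 2.080 N·m.

61.3 N·m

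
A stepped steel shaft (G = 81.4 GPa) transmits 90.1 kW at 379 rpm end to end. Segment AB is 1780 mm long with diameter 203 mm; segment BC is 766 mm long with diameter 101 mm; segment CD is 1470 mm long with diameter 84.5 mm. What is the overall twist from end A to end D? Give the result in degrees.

0.606°

ω = 2π·379/60 = 39.69 rad/s, so T = P/ω = 90.1×10³ / 39.69 = 2270 N·m.
J_AB = π(0.203)⁴/32 = 1.67×10^-4 m⁴; J_BC = π(0.101)⁴/32 = 1.02×10^-5 m⁴; J_CD = π(0.0845)⁴/32 = 5.01×10^-6 m⁴.
θ = (T/G)·Σ L_i/J_i = (2270/81.4×10⁹)·(1.78/1.67×10^-4 + 0.766/1.02×10^-5 + 1.47/5.01×10^-6) = 0.01058 rad.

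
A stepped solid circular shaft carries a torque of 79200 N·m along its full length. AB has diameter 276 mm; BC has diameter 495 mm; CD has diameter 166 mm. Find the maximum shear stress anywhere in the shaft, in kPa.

88200 kPa

Under the same torque, τ_max = 16T/(πd³) is largest where d is smallest — segment CD (d = 166 mm).
τ_max = 16·79200/(π·(0.166)³) = 8.818×10^7 Pa.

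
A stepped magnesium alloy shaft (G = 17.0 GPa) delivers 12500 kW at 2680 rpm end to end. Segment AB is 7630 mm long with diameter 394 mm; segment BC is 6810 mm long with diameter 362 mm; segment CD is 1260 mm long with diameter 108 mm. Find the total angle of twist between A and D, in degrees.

15.3°

ω = 2π·2680/60 = 280.6 rad/s, so T = P/ω = 12500×10³ / 280.6 = 44540 N·m.
J_AB = π(0.394)⁴/32 = 2.37×10^-3 m⁴; J_BC = π(0.362)⁴/32 = 1.69×10^-3 m⁴; J_CD = π(0.108)⁴/32 = 1.34×10^-5 m⁴.
θ = (T/G)·Σ L_i/J_i = (44540/17.0×10⁹)·(7.63/2.37×10^-3 + 6.81/1.69×10^-3 + 1.26/1.34×10^-5) = 0.2662 rad.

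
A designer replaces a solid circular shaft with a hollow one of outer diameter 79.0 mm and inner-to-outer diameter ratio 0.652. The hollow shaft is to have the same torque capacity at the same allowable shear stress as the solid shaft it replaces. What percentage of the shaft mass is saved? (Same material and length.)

Equal τ_max and T ⇒ the solid shaft needs d_s³ = d_o³(1−k⁴), so d_s = 79.0·(1−0.652⁴)^(1/3) = 73.92 mm.
Area ratio A_h/A_s = d_o²(1−k²)/d_s² = (1−k²)/(1−k⁴)^(2/3) = 0.6566.
Mass saving = 1 − 0.6566 = 34.3 %.

34.3 %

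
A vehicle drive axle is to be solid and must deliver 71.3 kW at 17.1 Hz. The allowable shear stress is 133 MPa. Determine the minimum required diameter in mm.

ω = 2π·17.1 = 107.4 rad/s, so T = P/ω = 71.3×10³ / 107.4 = 663.6 N·m.
For a solid shaft τ_max = 16T/(πd³), so d = (16T/(π τ_allow))^(1/3) = (16·663.6/(π·1.33×10^8))^(1/3) = 0.02940 m.

29.4 mm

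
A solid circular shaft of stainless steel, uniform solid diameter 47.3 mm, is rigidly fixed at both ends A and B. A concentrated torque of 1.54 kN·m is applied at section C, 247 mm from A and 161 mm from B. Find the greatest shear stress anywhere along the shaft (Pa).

With uniform GJ and both ends fixed, compatibility θ_AC = θ_CB gives T_A·a = T_B·b, together with T_A + T_B = T₀.
T_A = T₀·b/(a+b) = 1540·161/408.0 = 607.7 N·m; T_B = 932.3 N·m.
τ in each portion: τ_AC = 2.92×10^7 Pa, τ_CB = 4.49×10^7 Pa; maximum is in CB.
τ_max = T_CB·r/J = 932.3·0.0236/4.91×10^-7 = 4.487×10^7 Pa.

4.49e7 Pa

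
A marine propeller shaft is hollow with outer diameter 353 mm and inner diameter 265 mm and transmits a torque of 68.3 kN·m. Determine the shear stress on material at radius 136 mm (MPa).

8.93 MPa

J = π(d_o⁴ − d_i⁴)/32 = π(0.353⁴ − 0.265⁴)/32 = 1.040×10^-3 m⁴.
Shear stress varies linearly with radius: τ = T·r/J = 68300 × 0.136 / 1.040×10^-3 = 8.929×10^6 Pa.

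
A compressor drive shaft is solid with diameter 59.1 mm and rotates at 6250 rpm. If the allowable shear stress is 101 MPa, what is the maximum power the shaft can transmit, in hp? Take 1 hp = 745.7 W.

3590 hp

J = πd⁴/32 = π(0.0591)⁴/32 = 1.198×10^-6 m⁴.
T_max = τ_allow·J/r = 1.01×10^8 × 1.198×10^-6 / 0.0295 = 4094 N·m.
ω = 2π·6250/60 = 654.5 rad/s, so P_max = T_max·ω = 2.679×10^6 W.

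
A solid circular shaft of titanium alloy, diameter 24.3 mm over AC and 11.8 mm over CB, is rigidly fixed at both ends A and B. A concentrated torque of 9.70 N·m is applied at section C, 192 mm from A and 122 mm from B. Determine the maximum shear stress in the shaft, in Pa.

3.17e6 Pa

Compatibility: T_A·a/J_AC = T_B·b/J_CB with T_A + T_B = T₀.
J_AC = 3.42×10^-8 m⁴, J_CB = 1.90×10^-9 m⁴, so T_A = T₀·(J_AC/a)/((J_AC/a)+(J_CB/b)) = 8.919 N·m, T_B = 0.7805 N·m.
τ in each portion: τ_AC = 3.17×10^6 Pa, τ_CB = 2.42×10^6 Pa; maximum is in AC.
τ_max = T_AC·r/J = 8.919·0.0122/3.42×10^-8 = 3.166×10^6 Pa.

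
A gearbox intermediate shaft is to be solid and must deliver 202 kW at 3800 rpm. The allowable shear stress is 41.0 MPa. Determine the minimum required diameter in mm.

39.8 mm

ω = 2π·3800/60 = 397.9 rad/s, so T = P/ω = 202×10³ / 397.9 = 507.6 N·m.
For a solid shaft τ_max = 16T/(πd³), so d = (16T/(π τ_allow))^(1/3) = (16·507.6/(π·4.10×10^7))^(1/3) = 0.03980 m.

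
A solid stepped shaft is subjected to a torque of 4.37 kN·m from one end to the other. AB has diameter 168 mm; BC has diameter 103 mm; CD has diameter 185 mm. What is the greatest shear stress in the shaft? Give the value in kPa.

20400 kPa

Under the same torque, τ_max = 16T/(πd³) is largest where d is smallest — segment BC (d = 103 mm).
τ_max = 16·4370/(π·(0.103)³) = 2.037×10^7 Pa.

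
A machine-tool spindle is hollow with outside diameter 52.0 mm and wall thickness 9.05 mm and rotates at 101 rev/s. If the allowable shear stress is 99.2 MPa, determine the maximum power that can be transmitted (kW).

1420 kW

J = π(d_o⁴ − d_i⁴)/32 = π(0.0520⁴ − 0.0339⁴)/32 = 5.882×10^-7 m⁴.
T_max = τ_allow·J/r = 9.92×10^7 × 5.882×10^-7 / 0.0260 = 2244 N·m.
ω = 2π·101 = 634.6 rad/s, so P_max = T_max·ω = 1.424×10^6 W.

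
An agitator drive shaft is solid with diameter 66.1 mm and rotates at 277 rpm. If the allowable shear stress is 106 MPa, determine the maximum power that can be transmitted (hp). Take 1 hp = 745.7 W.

234 hp

J = πd⁴/32 = π(0.0661)⁴/32 = 1.874×10^-6 m⁴.
T_max = τ_allow·J/r = 1.06×10^8 × 1.874×10^-6 / 0.0330 = 6011 N·m.
ω = 2π·277/60 = 29.01 rad/s, so P_max = T_max·ω = 1.744×10^5 W.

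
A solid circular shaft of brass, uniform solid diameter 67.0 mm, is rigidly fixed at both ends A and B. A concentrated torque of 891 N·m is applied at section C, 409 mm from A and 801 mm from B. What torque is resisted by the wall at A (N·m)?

With uniform GJ and both ends fixed, compatibility θ_AC = θ_CB gives T_A·a = T_B·b, together with T_A + T_B = T₀.
T_A = T₀·b/(a+b) = 891.0·801/1210 = 589.8 N·m; T_B = 301.2 N·m.

590 N·m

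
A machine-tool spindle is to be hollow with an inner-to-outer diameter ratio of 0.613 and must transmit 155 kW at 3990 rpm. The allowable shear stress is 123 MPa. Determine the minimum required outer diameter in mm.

ω = 2π·3990/60 = 417.8 rad/s, so T = P/ω = 155×10³ / 417.8 = 371.0 N·m.
For a hollow shaft with d_i/d_o = 0.613: τ_max = 16T/(π d_o³ (1−k⁴)), so d_o = [16T/(π τ_allow (1−k⁴))]^(1/3) = [16·371.0/(π·1.23×10^8·0.8588)]^(1/3) = 0.02615 m.

26.2 mm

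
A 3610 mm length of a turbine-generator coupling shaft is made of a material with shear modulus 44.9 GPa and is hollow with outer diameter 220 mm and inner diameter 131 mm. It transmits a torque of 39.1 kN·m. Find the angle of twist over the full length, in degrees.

0.896°

J = π(d_o⁴ − d_i⁴)/32 = π(0.220⁴ − 0.131⁴)/32 = 2.011×10^-4 m⁴.
θ = T·L/(G·J) = 39100 × 3.61 / (44.9×10⁹ × 2.011×10^-4) = 0.01563 rad.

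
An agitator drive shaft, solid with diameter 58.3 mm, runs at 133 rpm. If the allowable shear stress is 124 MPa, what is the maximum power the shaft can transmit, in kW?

67.2 kW

J = πd⁴/32 = π(0.0583)⁴/32 = 1.134×10^-6 m⁴.
T_max = τ_allow·J/r = 1.24×10^8 × 1.134×10^-6 / 0.0291 = 4825 N·m.
ω = 2π·133/60 = 13.93 rad/s, so P_max = T_max·ω = 6.720×10^4 W.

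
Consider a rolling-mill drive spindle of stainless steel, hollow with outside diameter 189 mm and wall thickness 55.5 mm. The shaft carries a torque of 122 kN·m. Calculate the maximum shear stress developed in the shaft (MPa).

94.8 MPa

J = π(d_o⁴ − d_i⁴)/32 = π(0.189⁴ − 0.0780⁴)/32 = 1.216×10^-4 m⁴.
τ_max = T·r/J = 122000 × 0.0945 / 1.216×10^-4 = 9.478×10^7 Pa.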